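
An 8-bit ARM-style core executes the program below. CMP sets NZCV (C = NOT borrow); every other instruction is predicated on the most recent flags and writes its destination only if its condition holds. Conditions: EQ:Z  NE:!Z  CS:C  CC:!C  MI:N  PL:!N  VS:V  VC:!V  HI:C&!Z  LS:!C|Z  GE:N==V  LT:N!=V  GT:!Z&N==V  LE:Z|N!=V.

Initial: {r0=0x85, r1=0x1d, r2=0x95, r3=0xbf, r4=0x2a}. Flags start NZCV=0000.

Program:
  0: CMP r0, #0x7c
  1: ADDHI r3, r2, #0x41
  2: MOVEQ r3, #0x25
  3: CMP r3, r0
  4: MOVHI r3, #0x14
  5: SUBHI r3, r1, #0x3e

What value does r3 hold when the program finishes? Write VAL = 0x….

0: ✓ CMP  NZCV=0011
1: ✓ ADDHI  r3←0xd6
2: · MOVEQ
3: ✓ CMP  NZCV=0010
4: ✓ MOVHI  r3←0x14
5: ✓ SUBHI  r3←0xdf

VAL = 0xdf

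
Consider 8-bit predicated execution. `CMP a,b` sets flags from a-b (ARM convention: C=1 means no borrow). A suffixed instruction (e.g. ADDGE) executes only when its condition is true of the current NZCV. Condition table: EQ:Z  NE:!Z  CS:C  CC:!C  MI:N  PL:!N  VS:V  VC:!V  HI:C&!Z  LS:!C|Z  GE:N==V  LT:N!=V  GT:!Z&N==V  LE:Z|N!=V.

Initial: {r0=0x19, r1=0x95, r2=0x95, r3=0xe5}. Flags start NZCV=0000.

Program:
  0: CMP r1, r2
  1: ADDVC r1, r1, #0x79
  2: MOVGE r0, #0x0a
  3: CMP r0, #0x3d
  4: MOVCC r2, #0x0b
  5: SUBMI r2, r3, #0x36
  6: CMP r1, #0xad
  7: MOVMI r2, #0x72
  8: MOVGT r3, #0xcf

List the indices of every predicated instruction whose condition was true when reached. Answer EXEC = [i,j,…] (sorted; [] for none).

[0] flags=0110 → (cmp)
[1] flags=0110 VC?T → r1=0x0e
[2] flags=0110 GE?T → r0=0x0a
[3] flags=1000 → (cmp)
[4] flags=1000 CC?T → r2=0x0b
[5] flags=1000 MI?T → r2=0xaf
[6] flags=0000 → (cmp)
[7] flags=0000 MI?F → skip
[8] flags=0000 GT?T → r3=0xcf

EXEC = [1,2,4,5,8]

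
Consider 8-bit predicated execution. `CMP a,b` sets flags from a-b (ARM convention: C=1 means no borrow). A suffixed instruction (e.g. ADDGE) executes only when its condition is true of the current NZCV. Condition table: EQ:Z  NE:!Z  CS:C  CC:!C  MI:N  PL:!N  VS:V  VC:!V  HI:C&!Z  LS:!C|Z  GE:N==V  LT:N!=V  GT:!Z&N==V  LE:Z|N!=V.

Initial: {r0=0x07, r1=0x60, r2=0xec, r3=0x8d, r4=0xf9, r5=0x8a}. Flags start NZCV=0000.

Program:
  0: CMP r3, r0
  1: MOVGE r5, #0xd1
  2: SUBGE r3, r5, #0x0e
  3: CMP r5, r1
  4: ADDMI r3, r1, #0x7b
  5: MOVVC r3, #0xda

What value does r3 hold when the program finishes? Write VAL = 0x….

VAL = 0x8d

[0] flags=1010 → (cmp)
[1] flags=1010 GE?F → skip
[2] flags=1010 GE?F → skip
[3] flags=0011 → (cmp)
[4] flags=0011 MI?F → skip
[5] flags=0011 VC?F → skip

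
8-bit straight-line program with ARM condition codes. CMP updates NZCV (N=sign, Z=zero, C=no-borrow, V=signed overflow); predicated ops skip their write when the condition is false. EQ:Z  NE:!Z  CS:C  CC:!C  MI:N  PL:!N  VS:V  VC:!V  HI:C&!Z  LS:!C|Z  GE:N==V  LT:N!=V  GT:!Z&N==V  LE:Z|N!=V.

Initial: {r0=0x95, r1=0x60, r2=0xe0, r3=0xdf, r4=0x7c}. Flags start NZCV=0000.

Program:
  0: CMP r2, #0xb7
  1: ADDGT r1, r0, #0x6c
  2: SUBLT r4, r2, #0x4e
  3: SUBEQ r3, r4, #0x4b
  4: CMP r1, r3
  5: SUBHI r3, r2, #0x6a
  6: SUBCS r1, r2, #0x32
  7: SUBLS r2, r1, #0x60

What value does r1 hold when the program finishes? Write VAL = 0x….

VAL = 0x01

[0] flags=0010 → (cmp)
[1] flags=0010 GT?T → r1=0x01
[2] flags=0010 LT?F → skip
[3] flags=0010 EQ?F → skip
[4] flags=0000 → (cmp)
[5] flags=0000 HI?F → skip
[6] flags=0000 CS?F → skip
[7] flags=0000 LS?T → r2=0xa1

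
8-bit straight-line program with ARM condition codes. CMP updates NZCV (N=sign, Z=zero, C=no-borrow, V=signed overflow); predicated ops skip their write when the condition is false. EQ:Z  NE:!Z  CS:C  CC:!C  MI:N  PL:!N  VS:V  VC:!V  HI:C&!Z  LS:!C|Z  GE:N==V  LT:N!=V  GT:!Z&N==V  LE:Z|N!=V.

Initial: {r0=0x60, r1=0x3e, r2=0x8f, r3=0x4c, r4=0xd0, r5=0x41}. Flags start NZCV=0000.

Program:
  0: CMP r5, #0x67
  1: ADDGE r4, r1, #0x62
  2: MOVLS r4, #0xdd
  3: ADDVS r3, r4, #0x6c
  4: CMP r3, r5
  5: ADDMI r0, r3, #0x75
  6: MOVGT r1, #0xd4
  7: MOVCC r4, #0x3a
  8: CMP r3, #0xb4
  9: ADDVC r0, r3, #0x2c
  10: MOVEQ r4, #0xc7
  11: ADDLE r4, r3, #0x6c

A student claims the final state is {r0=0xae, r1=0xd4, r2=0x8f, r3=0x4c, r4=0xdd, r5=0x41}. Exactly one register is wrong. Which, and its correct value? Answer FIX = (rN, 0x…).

0: ✓ CMP  NZCV=1000
1: · ADDGE
2: ✓ MOVLS  r4←0xdd
3: · ADDVS
4: ✓ CMP  NZCV=0010
5: · ADDMI
6: ✓ MOVGT  r1←0xd4
7: · MOVCC
8: ✓ CMP  NZCV=1001
9: · ADDVC
10: · MOVEQ
11: · ADDLE

FIX = (r0, 0x60)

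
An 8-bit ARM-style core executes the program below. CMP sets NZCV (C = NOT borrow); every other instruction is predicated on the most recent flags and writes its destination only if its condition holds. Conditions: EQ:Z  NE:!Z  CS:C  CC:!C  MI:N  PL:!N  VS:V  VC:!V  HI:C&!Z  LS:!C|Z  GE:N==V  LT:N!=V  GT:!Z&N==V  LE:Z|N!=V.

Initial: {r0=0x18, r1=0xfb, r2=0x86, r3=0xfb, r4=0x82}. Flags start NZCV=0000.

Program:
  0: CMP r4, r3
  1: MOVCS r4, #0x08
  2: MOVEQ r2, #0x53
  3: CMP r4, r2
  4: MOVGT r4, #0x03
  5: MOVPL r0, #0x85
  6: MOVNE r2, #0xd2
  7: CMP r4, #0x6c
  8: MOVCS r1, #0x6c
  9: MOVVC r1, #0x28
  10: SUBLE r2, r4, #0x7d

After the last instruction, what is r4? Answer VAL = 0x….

[0] flags=1000 → (cmp)
[1] flags=1000 CS?F → skip
[2] flags=1000 EQ?F → skip
[3] flags=1000 → (cmp)
[4] flags=1000 GT?F → skip
[5] flags=1000 PL?F → skip
[6] flags=1000 NE?T → r2=0xd2
[7] flags=0011 → (cmp)
[8] flags=0011 CS?T → r1=0x6c
[9] flags=0011 VC?F → skip
[10] flags=0011 LE?T → r2=0x05

VAL = 0x82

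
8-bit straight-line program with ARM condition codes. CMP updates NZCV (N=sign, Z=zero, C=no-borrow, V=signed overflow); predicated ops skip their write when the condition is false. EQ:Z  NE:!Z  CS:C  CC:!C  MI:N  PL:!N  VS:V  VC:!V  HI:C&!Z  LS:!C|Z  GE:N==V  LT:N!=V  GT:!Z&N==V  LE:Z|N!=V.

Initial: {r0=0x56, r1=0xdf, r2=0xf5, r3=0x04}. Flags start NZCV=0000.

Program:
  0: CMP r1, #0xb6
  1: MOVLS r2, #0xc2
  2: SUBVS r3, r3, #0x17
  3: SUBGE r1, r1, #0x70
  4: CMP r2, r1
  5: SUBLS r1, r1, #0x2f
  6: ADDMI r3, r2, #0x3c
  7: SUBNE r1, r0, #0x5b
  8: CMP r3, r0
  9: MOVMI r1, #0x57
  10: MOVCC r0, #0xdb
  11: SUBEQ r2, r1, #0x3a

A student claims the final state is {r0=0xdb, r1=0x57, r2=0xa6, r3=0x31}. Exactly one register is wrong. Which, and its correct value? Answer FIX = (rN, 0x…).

0: ✓ CMP  NZCV=0010
1: · MOVLS
2: · SUBVS
3: ✓ SUBGE  r1←0x6f
4: ✓ CMP  NZCV=1010
5: · SUBLS
6: ✓ ADDMI  r3←0x31
7: ✓ SUBNE  r1←0xfb
8: ✓ CMP  NZCV=1000
9: ✓ MOVMI  r1←0x57
10: ✓ MOVCC  r0←0xdb
11: · SUBEQ

FIX = (r2, 0xf5)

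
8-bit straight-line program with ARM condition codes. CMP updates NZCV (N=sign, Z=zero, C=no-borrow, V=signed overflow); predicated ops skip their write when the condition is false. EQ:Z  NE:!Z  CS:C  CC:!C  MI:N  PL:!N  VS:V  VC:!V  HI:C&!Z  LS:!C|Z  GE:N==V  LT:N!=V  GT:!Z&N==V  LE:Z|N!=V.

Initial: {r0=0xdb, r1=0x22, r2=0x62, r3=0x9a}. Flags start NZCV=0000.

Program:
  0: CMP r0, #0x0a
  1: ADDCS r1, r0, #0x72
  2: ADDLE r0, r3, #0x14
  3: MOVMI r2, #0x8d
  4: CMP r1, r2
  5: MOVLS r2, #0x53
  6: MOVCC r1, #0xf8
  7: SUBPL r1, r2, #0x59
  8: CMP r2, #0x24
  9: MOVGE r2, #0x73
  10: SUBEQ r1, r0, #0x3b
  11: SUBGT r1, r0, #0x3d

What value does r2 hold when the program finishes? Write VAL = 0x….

VAL = 0x73

[0] flags=1010 → (cmp)
[1] flags=1010 CS?T → r1=0x4d
[2] flags=1010 LE?T → r0=0xae
[3] flags=1010 MI?T → r2=0x8d
[4] flags=1001 → (cmp)
[5] flags=1001 LS?T → r2=0x53
[6] flags=1001 CC?T → r1=0xf8
[7] flags=1001 PL?F → skip
[8] flags=0010 → (cmp)
[9] flags=0010 GE?T → r2=0x73
[10] flags=0010 EQ?F → skip
[11] flags=0010 GT?T → r1=0x71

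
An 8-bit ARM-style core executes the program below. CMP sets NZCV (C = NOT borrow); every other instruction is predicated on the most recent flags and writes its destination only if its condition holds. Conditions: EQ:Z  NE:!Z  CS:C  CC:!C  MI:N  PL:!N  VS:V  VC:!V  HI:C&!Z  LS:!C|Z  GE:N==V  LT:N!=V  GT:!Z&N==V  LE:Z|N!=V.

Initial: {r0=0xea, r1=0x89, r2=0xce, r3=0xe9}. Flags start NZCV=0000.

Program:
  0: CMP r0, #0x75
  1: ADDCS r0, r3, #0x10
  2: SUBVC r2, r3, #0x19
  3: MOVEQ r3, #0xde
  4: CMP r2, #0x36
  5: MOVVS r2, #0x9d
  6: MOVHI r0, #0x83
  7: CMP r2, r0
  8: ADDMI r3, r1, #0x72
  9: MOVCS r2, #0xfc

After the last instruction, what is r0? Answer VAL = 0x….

VAL = 0x83

0: ✓ CMP  NZCV=0011
1: ✓ ADDCS  r0←0xf9
2: · SUBVC
3: · MOVEQ
4: ✓ CMP  NZCV=1010
5: · MOVVS
6: ✓ MOVHI  r0←0x83
7: ✓ CMP  NZCV=0010
8: · ADDMI
9: ✓ MOVCS  r2←0xfc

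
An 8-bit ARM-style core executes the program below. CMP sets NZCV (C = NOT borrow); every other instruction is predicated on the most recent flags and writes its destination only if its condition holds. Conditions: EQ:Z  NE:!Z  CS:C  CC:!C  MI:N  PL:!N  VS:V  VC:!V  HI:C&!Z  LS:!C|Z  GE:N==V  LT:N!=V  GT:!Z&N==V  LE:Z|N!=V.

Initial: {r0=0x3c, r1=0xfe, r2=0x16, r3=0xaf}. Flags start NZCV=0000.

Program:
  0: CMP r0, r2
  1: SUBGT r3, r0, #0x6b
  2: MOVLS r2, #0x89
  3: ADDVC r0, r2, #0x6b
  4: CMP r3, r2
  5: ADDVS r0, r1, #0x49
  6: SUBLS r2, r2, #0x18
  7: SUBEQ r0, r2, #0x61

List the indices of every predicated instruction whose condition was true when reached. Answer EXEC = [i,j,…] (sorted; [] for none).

0: ✓ CMP  NZCV=0010
1: ✓ SUBGT  r3←0xd1
2: · MOVLS
3: ✓ ADDVC  r0←0x81
4: ✓ CMP  NZCV=1010
5: · ADDVS
6: · SUBLS
7: · SUBEQ

EXEC = [1,3]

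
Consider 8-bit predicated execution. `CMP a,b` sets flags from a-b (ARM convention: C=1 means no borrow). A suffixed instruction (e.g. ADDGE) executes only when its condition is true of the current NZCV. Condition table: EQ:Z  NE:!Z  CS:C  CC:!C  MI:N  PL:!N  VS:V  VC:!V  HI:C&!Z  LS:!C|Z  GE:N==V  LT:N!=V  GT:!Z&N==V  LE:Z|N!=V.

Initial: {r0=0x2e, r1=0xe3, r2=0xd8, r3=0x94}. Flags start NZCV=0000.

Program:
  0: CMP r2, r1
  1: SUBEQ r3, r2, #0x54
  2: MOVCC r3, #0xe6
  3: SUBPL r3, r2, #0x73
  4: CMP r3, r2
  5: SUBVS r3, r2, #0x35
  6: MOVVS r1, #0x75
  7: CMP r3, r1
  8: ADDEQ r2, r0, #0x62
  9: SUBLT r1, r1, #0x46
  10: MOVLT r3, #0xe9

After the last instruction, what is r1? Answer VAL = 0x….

VAL = 0xe3

0: ✓ CMP  NZCV=1000
1: · SUBEQ
2: ✓ MOVCC  r3←0xe6
3: · SUBPL
4: ✓ CMP  NZCV=0010
5: · SUBVS
6: · MOVVS
7: ✓ CMP  NZCV=0010
8: · ADDEQ
9: · SUBLT
10: · MOVLT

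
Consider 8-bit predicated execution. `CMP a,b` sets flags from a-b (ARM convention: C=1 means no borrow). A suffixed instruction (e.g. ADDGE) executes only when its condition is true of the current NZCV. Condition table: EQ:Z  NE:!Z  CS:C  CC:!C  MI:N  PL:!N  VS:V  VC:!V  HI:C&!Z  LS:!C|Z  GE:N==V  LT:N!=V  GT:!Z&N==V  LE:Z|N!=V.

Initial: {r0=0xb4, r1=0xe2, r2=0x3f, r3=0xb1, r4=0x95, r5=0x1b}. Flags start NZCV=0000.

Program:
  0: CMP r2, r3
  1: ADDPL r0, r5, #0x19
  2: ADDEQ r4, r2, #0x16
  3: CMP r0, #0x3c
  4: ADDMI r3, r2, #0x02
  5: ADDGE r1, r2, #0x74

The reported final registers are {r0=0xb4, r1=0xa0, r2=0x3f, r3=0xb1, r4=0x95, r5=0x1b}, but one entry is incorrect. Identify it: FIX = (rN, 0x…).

FIX = (r1, 0xe2)

0: ✓ CMP  NZCV=1001
1: · ADDPL
2: · ADDEQ
3: ✓ CMP  NZCV=0011
4: · ADDMI
5: · ADDGE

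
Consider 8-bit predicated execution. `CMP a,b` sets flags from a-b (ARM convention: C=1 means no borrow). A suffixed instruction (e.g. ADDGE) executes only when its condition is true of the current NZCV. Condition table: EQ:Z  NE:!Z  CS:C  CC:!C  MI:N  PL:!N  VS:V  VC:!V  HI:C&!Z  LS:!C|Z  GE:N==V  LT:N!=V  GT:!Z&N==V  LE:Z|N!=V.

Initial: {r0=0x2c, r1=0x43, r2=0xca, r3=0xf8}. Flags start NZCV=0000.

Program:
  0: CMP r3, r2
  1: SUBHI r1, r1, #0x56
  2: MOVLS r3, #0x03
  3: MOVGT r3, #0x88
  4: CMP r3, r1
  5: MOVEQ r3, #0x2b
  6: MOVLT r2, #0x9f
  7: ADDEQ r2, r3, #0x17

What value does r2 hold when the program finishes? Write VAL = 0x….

[0] flags=0010 → (cmp)
[1] flags=0010 HI?T → r1=0xed
[2] flags=0010 LS?F → skip
[3] flags=0010 GT?T → r3=0x88
[4] flags=1000 → (cmp)
[5] flags=1000 EQ?F → skip
[6] flags=1000 LT?T → r2=0x9f
[7] flags=1000 EQ?F → skip

VAL = 0x9f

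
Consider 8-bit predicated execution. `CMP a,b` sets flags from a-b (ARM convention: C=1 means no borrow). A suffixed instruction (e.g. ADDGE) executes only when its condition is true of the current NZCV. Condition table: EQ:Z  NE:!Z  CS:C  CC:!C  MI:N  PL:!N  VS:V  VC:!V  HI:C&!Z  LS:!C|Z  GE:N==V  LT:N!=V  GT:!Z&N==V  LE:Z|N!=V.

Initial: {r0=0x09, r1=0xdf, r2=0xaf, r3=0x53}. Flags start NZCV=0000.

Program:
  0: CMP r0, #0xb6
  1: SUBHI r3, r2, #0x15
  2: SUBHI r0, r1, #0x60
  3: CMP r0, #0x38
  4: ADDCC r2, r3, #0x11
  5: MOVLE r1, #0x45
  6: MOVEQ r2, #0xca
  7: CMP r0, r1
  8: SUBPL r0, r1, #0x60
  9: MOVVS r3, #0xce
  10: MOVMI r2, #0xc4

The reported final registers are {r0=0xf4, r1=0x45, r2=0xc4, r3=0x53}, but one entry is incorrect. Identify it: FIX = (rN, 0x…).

FIX = (r0, 0x09)

[0] flags=0000 → (cmp)
[1] flags=0000 HI?F → skip
[2] flags=0000 HI?F → skip
[3] flags=1000 → (cmp)
[4] flags=1000 CC?T → r2=0x64
[5] flags=1000 LE?T → r1=0x45
[6] flags=1000 EQ?F → skip
[7] flags=1000 → (cmp)
[8] flags=1000 PL?F → skip
[9] flags=1000 VS?F → skip
[10] flags=1000 MI?T → r2=0xc4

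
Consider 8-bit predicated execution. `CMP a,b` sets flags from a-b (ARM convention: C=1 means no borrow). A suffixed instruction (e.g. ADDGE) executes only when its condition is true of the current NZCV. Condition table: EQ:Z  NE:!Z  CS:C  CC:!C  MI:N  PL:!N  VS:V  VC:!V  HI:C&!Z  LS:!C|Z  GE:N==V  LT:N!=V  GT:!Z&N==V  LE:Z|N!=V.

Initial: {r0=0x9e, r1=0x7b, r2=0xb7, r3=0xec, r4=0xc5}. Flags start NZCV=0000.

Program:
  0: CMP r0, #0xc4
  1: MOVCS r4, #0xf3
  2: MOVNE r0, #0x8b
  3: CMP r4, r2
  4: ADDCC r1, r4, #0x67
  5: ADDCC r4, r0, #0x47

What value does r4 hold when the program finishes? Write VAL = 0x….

[0] flags=1000 → (cmp)
[1] flags=1000 CS?F → skip
[2] flags=1000 NE?T → r0=0x8b
[3] flags=0010 → (cmp)
[4] flags=0010 CC?F → skip
[5] flags=0010 CC?F → skip

VAL = 0xc5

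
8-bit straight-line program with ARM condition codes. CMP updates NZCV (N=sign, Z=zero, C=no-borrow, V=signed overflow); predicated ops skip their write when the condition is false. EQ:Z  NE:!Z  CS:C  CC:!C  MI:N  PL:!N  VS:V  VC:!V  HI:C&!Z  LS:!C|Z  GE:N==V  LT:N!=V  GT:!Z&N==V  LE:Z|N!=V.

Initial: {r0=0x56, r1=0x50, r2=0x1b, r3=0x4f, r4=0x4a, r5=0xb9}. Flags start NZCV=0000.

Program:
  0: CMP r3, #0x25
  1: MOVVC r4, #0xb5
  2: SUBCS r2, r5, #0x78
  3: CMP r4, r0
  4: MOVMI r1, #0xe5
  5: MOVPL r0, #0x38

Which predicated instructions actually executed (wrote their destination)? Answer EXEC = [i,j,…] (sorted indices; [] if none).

0: ✓ CMP  NZCV=0010
1: ✓ MOVVC  r4←0xb5
2: ✓ SUBCS  r2←0x41
3: ✓ CMP  NZCV=0011
4: · MOVMI
5: ✓ MOVPL  r0←0x38

EXEC = [1,2,5]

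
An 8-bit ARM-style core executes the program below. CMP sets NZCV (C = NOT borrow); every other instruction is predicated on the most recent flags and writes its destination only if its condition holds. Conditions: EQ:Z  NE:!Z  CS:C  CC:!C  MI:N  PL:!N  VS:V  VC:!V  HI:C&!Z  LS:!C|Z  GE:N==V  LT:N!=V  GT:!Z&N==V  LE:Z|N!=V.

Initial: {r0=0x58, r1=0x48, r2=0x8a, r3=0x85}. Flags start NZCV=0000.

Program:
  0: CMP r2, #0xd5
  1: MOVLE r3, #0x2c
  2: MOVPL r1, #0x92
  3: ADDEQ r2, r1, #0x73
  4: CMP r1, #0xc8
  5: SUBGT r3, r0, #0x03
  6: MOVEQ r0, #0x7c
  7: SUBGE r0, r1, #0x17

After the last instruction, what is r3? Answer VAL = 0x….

[0] flags=1000 → (cmp)
[1] flags=1000 LE?T → r3=0x2c
[2] flags=1000 PL?F → skip
[3] flags=1000 EQ?F → skip
[4] flags=1001 → (cmp)
[5] flags=1001 GT?T → r3=0x55
[6] flags=1001 EQ?F → skip
[7] flags=1001 GE?T → r0=0x31

VAL = 0x55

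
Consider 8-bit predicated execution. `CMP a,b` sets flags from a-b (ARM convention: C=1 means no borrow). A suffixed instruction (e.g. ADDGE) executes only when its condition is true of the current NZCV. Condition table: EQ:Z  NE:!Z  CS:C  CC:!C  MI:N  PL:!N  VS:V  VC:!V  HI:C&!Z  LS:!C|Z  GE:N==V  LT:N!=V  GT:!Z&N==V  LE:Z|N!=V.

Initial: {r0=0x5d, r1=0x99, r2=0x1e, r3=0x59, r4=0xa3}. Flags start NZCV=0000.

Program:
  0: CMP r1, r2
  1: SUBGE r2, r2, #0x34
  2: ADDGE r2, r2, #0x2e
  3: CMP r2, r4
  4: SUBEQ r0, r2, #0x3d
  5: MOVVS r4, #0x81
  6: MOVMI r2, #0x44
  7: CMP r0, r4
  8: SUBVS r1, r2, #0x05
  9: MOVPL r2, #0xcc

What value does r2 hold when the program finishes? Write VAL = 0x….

VAL = 0x1e

[0] flags=0011 → (cmp)
[1] flags=0011 GE?F → skip
[2] flags=0011 GE?F → skip
[3] flags=0000 → (cmp)
[4] flags=0000 EQ?F → skip
[5] flags=0000 VS?F → skip
[6] flags=0000 MI?F → skip
[7] flags=1001 → (cmp)
[8] flags=1001 VS?T → r1=0x19
[9] flags=1001 PL?F → skip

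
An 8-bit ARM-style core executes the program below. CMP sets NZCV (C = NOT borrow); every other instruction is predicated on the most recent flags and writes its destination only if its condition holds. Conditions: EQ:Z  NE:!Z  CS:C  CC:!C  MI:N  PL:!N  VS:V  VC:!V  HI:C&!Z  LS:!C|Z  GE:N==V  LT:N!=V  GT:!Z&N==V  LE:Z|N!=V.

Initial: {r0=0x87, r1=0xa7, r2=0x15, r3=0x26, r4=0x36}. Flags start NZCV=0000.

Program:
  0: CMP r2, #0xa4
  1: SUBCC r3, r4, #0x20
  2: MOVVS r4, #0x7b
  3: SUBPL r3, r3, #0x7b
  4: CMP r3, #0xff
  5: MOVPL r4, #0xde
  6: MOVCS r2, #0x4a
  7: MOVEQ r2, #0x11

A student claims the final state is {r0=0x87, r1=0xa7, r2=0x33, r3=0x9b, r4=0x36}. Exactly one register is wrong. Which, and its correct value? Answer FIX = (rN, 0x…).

[0] flags=0000 → (cmp)
[1] flags=0000 CC?T → r3=0x16
[2] flags=0000 VS?F → skip
[3] flags=0000 PL?T → r3=0x9b
[4] flags=1000 → (cmp)
[5] flags=1000 PL?F → skip
[6] flags=1000 CS?F → skip
[7] flags=1000 EQ?F → skip

FIX = (r2, 0x15)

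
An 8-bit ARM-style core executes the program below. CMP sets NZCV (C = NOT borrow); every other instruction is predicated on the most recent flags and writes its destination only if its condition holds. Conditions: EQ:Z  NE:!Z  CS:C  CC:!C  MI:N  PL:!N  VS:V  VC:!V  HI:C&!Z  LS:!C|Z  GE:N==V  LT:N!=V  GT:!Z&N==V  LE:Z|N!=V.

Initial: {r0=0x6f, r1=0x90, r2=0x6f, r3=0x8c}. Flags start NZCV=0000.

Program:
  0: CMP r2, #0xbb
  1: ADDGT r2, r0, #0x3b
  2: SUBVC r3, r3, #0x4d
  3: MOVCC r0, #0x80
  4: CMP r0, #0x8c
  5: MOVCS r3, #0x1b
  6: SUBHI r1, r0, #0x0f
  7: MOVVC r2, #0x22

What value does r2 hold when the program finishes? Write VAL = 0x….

[0] flags=1001 → (cmp)
[1] flags=1001 GT?T → r2=0xaa
[2] flags=1001 VC?F → skip
[3] flags=1001 CC?T → r0=0x80
[4] flags=1000 → (cmp)
[5] flags=1000 CS?F → skip
[6] flags=1000 HI?F → skip
[7] flags=1000 VC?T → r2=0x22

VAL = 0x22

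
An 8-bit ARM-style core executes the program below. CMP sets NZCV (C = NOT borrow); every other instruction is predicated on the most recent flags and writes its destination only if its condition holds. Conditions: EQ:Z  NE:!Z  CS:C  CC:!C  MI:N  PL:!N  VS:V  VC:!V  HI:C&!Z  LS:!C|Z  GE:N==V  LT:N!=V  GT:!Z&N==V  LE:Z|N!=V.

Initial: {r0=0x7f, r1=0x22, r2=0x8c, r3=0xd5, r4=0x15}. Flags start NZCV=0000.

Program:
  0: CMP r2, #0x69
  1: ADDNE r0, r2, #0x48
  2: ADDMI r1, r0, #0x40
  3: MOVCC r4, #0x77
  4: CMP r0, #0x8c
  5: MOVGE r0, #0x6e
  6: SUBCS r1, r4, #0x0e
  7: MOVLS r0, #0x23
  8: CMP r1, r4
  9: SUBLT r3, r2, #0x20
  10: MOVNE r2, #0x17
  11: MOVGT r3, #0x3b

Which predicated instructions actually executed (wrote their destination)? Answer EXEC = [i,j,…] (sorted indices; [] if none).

0: ✓ CMP  NZCV=0011
1: ✓ ADDNE  r0←0xd4
2: · ADDMI
3: · MOVCC
4: ✓ CMP  NZCV=0010
5: ✓ MOVGE  r0←0x6e
6: ✓ SUBCS  r1←0x07
7: · MOVLS
8: ✓ CMP  NZCV=1000
9: ✓ SUBLT  r3←0x6c
10: ✓ MOVNE  r2←0x17
11: · MOVGT

EXEC = [1,5,6,9,10]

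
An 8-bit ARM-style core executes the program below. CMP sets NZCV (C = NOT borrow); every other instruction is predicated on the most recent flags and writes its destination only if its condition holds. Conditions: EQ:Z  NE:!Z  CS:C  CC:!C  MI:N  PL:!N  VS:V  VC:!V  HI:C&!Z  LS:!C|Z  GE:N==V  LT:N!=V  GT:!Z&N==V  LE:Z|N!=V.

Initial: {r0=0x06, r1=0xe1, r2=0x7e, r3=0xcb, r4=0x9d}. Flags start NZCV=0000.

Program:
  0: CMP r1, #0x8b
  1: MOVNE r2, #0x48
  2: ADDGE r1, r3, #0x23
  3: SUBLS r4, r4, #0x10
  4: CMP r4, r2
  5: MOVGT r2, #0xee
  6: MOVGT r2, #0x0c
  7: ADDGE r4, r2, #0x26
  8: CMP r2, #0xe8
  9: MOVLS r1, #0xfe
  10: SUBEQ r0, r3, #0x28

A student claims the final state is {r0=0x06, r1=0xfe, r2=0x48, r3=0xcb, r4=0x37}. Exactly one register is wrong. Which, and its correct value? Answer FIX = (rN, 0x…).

FIX = (r4, 0x9d)

0: ✓ CMP  NZCV=0010
1: ✓ MOVNE  r2←0x48
2: ✓ ADDGE  r1←0xee
3: · SUBLS
4: ✓ CMP  NZCV=0011
5: · MOVGT
6: · MOVGT
7: · ADDGE
8: ✓ CMP  NZCV=0000
9: ✓ MOVLS  r1←0xfe
10: · SUBEQ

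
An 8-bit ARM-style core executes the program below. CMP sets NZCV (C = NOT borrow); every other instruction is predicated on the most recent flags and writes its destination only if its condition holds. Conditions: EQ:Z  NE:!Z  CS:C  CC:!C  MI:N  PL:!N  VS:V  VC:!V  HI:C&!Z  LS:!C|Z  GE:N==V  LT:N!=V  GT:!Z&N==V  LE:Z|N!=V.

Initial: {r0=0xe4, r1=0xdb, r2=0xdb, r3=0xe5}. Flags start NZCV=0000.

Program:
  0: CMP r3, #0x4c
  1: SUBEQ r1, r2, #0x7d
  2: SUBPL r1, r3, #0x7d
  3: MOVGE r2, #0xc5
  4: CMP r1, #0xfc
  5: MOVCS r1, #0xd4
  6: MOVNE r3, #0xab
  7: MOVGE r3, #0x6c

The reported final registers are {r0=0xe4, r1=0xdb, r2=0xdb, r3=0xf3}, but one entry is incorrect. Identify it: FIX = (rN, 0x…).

[0] flags=1010 → (cmp)
[1] flags=1010 EQ?F → skip
[2] flags=1010 PL?F → skip
[3] flags=1010 GE?F → skip
[4] flags=1000 → (cmp)
[5] flags=1000 CS?F → skip
[6] flags=1000 NE?T → r3=0xab
[7] flags=1000 GE?F → skip

FIX = (r3, 0xab)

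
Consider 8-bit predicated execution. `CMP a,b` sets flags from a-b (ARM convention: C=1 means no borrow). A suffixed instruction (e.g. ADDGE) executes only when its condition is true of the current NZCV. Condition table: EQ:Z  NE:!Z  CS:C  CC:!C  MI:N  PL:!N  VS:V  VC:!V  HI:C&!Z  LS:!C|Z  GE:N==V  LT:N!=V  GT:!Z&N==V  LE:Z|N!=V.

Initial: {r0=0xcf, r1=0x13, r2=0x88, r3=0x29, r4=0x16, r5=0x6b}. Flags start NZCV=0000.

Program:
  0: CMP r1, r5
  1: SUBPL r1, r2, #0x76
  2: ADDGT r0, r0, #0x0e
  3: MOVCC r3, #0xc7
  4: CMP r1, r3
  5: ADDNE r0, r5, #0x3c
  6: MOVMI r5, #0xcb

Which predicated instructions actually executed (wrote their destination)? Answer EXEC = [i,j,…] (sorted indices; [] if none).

[0] flags=1000 → (cmp)
[1] flags=1000 PL?F → skip
[2] flags=1000 GT?F → skip
[3] flags=1000 CC?T → r3=0xc7
[4] flags=0000 → (cmp)
[5] flags=0000 NE?T → r0=0xa7
[6] flags=0000 MI?F → skip

EXEC = [3,5]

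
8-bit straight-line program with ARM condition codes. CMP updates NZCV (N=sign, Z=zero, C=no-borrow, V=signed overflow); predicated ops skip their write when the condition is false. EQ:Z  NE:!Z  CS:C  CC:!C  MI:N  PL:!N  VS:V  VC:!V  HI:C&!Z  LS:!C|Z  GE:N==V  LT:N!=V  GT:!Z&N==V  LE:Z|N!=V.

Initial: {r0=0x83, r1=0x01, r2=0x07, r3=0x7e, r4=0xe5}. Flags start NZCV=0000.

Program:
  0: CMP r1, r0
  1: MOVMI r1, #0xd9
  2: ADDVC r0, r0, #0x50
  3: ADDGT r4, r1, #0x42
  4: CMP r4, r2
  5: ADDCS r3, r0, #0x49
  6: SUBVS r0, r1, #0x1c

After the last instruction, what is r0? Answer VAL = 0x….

0: ✓ CMP  NZCV=0000
1: · MOVMI
2: ✓ ADDVC  r0←0xd3
3: ✓ ADDGT  r4←0x43
4: ✓ CMP  NZCV=0010
5: ✓ ADDCS  r3←0x1c
6: · SUBVS

VAL = 0xd3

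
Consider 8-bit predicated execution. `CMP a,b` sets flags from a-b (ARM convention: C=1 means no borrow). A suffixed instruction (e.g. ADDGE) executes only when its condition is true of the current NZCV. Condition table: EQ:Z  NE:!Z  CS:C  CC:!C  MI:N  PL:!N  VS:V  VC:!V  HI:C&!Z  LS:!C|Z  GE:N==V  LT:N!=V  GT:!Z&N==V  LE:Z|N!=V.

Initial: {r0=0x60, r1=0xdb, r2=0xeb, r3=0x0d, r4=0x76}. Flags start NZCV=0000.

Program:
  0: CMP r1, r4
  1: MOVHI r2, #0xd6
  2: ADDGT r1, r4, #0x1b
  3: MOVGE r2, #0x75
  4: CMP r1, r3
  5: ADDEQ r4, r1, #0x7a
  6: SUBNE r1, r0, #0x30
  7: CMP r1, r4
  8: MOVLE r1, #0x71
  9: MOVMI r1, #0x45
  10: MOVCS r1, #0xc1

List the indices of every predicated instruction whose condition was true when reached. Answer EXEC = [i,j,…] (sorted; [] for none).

0: ✓ CMP  NZCV=0011
1: ✓ MOVHI  r2←0xd6
2: · ADDGT
3: · MOVGE
4: ✓ CMP  NZCV=1010
5: · ADDEQ
6: ✓ SUBNE  r1←0x30
7: ✓ CMP  NZCV=1000
8: ✓ MOVLE  r1←0x71
9: ✓ MOVMI  r1←0x45
10: · MOVCS

EXEC = [1,6,8,9]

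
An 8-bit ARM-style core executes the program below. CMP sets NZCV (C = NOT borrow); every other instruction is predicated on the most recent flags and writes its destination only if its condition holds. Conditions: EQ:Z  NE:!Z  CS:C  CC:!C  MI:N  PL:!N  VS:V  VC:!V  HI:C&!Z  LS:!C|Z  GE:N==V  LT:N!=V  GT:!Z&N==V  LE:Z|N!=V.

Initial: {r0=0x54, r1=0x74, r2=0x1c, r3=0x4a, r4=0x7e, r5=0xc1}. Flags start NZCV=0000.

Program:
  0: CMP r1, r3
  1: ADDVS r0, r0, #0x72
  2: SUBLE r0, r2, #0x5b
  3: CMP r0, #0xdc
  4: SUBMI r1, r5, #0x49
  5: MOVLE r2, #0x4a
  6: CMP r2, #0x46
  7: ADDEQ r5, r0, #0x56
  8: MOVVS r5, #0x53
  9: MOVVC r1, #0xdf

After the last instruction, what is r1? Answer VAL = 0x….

VAL = 0xdf

[0] flags=0010 → (cmp)
[1] flags=0010 VS?F → skip
[2] flags=0010 LE?F → skip
[3] flags=0000 → (cmp)
[4] flags=0000 MI?F → skip
[5] flags=0000 LE?F → skip
[6] flags=1000 → (cmp)
[7] flags=1000 EQ?F → skip
[8] flags=1000 VS?F → skip
[9] flags=1000 VC?T → r1=0xdf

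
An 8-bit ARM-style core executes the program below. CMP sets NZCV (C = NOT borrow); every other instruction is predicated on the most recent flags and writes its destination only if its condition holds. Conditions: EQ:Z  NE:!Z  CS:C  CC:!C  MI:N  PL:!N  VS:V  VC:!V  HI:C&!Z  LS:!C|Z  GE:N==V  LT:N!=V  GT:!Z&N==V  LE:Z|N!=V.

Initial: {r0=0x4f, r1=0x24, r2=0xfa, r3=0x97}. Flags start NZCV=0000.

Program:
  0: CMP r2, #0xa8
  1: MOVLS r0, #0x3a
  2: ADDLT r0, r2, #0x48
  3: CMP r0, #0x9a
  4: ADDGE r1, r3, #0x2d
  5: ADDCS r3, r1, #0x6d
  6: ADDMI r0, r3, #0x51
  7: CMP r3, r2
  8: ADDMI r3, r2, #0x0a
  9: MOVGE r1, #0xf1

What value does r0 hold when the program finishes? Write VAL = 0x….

[0] flags=0010 → (cmp)
[1] flags=0010 LS?F → skip
[2] flags=0010 LT?F → skip
[3] flags=1001 → (cmp)
[4] flags=1001 GE?T → r1=0xc4
[5] flags=1001 CS?F → skip
[6] flags=1001 MI?T → r0=0xe8
[7] flags=1000 → (cmp)
[8] flags=1000 MI?T → r3=0x04
[9] flags=1000 GE?F → skip

VAL = 0xe8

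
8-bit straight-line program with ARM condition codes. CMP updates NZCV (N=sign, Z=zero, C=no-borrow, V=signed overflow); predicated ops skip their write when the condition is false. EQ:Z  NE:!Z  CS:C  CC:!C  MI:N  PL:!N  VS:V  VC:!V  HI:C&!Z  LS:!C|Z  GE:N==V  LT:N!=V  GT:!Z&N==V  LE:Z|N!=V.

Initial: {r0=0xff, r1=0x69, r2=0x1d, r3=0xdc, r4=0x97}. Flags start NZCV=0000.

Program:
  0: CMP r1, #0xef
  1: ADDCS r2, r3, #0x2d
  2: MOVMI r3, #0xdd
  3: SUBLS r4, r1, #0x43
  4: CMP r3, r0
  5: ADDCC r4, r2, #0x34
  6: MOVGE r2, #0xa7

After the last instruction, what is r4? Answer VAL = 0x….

[0] flags=0000 → (cmp)
[1] flags=0000 CS?F → skip
[2] flags=0000 MI?F → skip
[3] flags=0000 LS?T → r4=0x26
[4] flags=1000 → (cmp)
[5] flags=1000 CC?T → r4=0x51
[6] flags=1000 GE?F → skip

VAL = 0x51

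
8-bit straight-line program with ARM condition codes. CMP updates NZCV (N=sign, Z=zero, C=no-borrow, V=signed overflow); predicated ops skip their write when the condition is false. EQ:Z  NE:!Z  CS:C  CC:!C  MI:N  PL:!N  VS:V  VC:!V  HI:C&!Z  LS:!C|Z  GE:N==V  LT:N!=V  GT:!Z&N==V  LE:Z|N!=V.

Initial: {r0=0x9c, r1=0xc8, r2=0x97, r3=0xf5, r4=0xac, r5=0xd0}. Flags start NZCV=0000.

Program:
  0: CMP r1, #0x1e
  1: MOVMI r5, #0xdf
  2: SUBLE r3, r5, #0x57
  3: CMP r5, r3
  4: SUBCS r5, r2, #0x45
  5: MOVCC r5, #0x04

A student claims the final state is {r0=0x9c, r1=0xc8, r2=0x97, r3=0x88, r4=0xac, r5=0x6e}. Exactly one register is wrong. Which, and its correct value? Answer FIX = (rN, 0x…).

[0] flags=1010 → (cmp)
[1] flags=1010 MI?T → r5=0xdf
[2] flags=1010 LE?T → r3=0x88
[3] flags=0010 → (cmp)
[4] flags=0010 CS?T → r5=0x52
[5] flags=0010 CC?F → skip

FIX = (r5, 0x52)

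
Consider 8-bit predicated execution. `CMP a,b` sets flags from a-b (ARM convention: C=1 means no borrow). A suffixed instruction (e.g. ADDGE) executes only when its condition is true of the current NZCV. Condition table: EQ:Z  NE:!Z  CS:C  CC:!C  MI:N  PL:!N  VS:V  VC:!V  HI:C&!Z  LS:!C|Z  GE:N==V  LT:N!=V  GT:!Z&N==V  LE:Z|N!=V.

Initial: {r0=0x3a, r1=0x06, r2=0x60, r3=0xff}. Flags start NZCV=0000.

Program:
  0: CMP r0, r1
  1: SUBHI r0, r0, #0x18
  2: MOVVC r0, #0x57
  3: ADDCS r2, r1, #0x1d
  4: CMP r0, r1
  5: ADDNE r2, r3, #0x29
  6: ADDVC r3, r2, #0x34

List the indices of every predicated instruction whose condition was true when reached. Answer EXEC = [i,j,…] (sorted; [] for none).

EXEC = [1,2,3,5,6]

[0] flags=0010 → (cmp)
[1] flags=0010 HI?T → r0=0x22
[2] flags=0010 VC?T → r0=0x57
[3] flags=0010 CS?T → r2=0x23
[4] flags=0010 → (cmp)
[5] flags=0010 NE?T → r2=0x28
[6] flags=0010 VC?T → r3=0x5c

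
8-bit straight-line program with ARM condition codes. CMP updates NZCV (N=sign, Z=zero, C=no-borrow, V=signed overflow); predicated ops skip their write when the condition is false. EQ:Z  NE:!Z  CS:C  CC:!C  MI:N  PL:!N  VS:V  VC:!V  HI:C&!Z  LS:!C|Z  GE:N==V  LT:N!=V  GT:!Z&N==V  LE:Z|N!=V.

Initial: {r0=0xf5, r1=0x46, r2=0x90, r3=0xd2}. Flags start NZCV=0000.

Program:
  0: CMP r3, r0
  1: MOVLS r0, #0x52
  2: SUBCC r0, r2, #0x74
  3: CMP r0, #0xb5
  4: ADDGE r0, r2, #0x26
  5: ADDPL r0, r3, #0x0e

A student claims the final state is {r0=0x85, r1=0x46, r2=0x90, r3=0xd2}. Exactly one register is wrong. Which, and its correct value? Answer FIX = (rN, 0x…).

0: ✓ CMP  NZCV=1000
1: ✓ MOVLS  r0←0x52
2: ✓ SUBCC  r0←0x1c
3: ✓ CMP  NZCV=0000
4: ✓ ADDGE  r0←0xb6
5: ✓ ADDPL  r0←0xe0

FIX = (r0, 0xe0)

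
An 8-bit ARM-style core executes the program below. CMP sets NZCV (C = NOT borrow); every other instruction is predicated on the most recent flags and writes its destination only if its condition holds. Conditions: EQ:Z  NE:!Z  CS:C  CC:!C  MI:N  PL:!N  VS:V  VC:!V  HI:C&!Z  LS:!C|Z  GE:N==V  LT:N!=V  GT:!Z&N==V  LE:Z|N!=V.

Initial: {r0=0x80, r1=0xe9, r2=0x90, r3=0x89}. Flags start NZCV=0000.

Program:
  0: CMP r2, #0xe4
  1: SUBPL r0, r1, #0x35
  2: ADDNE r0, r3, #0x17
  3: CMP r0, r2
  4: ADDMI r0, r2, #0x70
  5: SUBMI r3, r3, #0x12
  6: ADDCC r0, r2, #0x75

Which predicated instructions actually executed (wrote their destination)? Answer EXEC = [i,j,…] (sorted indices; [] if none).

EXEC = [2]

[0] flags=1000 → (cmp)
[1] flags=1000 PL?F → skip
[2] flags=1000 NE?T → r0=0xa0
[3] flags=0010 → (cmp)
[4] flags=0010 MI?F → skip
[5] flags=0010 MI?F → skip
[6] flags=0010 CC?F → skip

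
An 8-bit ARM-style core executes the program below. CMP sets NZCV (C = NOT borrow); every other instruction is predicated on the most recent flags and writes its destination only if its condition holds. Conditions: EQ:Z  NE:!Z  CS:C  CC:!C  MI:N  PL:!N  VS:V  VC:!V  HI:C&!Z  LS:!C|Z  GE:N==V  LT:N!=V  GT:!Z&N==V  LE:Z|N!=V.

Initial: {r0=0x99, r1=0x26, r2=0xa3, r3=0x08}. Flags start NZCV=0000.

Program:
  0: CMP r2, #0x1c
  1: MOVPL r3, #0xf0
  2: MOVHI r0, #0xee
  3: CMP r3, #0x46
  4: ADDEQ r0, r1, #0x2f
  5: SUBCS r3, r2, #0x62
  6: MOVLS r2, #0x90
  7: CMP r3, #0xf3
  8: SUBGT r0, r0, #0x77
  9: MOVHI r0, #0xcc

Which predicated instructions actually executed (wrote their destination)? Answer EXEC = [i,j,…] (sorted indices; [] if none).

0: ✓ CMP  NZCV=1010
1: · MOVPL
2: ✓ MOVHI  r0←0xee
3: ✓ CMP  NZCV=1000
4: · ADDEQ
5: · SUBCS
6: ✓ MOVLS  r2←0x90
7: ✓ CMP  NZCV=0000
8: ✓ SUBGT  r0←0x77
9: · MOVHI

EXEC = [2,6,8]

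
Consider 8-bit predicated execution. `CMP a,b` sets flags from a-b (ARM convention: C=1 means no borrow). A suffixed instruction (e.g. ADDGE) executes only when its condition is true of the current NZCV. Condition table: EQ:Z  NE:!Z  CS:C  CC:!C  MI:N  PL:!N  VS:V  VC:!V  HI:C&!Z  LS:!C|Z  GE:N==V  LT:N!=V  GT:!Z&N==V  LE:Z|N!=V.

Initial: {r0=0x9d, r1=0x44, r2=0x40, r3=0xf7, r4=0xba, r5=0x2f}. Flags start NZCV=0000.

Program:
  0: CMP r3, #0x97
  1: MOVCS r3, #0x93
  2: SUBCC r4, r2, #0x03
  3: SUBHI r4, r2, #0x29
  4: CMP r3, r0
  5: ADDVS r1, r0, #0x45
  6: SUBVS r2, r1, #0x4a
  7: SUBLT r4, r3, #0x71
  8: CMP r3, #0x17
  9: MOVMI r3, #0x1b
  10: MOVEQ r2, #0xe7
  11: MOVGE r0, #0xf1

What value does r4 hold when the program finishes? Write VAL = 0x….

VAL = 0x22

[0] flags=0010 → (cmp)
[1] flags=0010 CS?T → r3=0x93
[2] flags=0010 CC?F → skip
[3] flags=0010 HI?T → r4=0x17
[4] flags=1000 → (cmp)
[5] flags=1000 VS?F → skip
[6] flags=1000 VS?F → skip
[7] flags=1000 LT?T → r4=0x22
[8] flags=0011 → (cmp)
[9] flags=0011 MI?F → skip
[10] flags=0011 EQ?F → skip
[11] flags=0011 GE?F → skip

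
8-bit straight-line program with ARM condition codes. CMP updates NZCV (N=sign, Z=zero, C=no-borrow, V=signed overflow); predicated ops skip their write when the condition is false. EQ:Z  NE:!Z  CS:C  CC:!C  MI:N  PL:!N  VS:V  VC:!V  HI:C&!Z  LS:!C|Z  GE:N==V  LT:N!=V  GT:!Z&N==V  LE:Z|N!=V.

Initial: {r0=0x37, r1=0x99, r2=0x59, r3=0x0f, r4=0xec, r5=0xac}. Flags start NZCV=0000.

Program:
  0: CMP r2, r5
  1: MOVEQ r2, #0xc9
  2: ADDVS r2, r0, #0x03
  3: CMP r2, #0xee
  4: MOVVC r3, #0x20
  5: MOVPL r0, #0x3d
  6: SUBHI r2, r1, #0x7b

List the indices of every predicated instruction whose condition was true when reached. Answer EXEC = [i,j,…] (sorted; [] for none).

[0] flags=1001 → (cmp)
[1] flags=1001 EQ?F → skip
[2] flags=1001 VS?T → r2=0x3a
[3] flags=0000 → (cmp)
[4] flags=0000 VC?T → r3=0x20
[5] flags=0000 PL?T → r0=0x3d
[6] flags=0000 HI?F → skip

EXEC = [2,4,5]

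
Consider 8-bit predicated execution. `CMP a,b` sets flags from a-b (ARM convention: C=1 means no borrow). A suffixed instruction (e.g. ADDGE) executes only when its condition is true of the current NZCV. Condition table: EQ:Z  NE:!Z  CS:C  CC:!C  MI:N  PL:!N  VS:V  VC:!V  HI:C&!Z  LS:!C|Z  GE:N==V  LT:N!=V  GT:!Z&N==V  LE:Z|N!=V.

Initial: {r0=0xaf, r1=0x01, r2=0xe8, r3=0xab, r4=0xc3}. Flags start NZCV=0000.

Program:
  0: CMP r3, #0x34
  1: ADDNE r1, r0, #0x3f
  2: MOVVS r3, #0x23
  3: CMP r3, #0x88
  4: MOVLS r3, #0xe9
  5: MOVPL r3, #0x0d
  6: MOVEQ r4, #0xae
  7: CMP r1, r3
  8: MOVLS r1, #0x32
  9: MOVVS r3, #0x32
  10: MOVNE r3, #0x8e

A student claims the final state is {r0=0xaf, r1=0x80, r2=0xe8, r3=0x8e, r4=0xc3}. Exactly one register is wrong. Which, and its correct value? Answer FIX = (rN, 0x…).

[0] flags=0011 → (cmp)
[1] flags=0011 NE?T → r1=0xee
[2] flags=0011 VS?T → r3=0x23
[3] flags=1001 → (cmp)
[4] flags=1001 LS?T → r3=0xe9
[5] flags=1001 PL?F → skip
[6] flags=1001 EQ?F → skip
[7] flags=0010 → (cmp)
[8] flags=0010 LS?F → skip
[9] flags=0010 VS?F → skip
[10] flags=0010 NE?T → r3=0x8e

FIX = (r1, 0xee)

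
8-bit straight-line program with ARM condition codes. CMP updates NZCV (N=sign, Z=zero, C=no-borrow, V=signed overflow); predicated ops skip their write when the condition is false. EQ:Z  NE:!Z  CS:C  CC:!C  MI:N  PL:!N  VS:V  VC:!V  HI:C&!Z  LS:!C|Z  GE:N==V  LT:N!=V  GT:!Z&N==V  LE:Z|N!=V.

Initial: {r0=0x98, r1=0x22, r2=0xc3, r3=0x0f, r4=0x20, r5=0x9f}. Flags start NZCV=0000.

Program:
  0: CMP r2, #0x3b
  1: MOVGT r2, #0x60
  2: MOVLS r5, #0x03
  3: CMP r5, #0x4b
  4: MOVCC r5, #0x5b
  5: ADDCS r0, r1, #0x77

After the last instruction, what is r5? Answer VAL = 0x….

0: ✓ CMP  NZCV=1010
1: · MOVGT
2: · MOVLS
3: ✓ CMP  NZCV=0011
4: · MOVCC
5: ✓ ADDCS  r0←0x99

VAL = 0x9f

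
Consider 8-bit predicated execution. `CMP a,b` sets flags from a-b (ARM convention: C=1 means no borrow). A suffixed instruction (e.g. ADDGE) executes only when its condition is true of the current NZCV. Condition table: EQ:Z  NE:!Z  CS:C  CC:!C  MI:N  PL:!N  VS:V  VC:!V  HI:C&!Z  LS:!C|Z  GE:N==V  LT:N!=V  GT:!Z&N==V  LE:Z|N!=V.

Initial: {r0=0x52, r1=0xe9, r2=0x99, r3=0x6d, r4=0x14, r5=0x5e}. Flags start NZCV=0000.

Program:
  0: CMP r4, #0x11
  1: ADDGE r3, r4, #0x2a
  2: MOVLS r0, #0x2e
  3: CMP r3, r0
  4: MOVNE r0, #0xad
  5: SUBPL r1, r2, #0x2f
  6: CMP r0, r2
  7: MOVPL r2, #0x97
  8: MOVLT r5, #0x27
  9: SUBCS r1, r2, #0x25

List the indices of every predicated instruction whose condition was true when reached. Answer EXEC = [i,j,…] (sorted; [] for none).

0: ✓ CMP  NZCV=0010
1: ✓ ADDGE  r3←0x3e
2: · MOVLS
3: ✓ CMP  NZCV=1000
4: ✓ MOVNE  r0←0xad
5: · SUBPL
6: ✓ CMP  NZCV=0010
7: ✓ MOVPL  r2←0x97
8: · MOVLT
9: ✓ SUBCS  r1←0x72

EXEC = [1,4,7,9]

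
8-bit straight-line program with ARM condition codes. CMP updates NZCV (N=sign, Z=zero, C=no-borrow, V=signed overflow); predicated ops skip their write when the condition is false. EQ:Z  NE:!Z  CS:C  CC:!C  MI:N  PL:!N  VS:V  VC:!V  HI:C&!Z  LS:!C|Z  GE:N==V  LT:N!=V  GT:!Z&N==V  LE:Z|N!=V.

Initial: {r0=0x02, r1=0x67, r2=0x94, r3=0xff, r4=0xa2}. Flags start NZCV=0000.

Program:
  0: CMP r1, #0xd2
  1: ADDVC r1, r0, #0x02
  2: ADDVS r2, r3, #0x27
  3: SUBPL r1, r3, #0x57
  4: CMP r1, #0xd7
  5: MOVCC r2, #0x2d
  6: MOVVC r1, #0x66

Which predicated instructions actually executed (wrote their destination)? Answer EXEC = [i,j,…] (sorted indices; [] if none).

EXEC = [2,5]

0: ✓ CMP  NZCV=1001
1: · ADDVC
2: ✓ ADDVS  r2←0x26
3: · SUBPL
4: ✓ CMP  NZCV=1001
5: ✓ MOVCC  r2←0x2d
6: · MOVVC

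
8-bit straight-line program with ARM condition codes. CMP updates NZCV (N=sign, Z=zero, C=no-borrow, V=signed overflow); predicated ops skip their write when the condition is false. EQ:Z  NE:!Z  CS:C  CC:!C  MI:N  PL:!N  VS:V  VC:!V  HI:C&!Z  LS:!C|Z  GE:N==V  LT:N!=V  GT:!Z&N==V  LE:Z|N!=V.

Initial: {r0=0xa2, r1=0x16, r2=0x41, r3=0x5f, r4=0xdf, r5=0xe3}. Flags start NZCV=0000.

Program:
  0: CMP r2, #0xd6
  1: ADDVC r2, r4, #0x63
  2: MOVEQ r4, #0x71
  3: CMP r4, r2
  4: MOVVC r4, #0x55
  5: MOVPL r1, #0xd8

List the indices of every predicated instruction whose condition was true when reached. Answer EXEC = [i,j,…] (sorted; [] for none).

0: ✓ CMP  NZCV=0000
1: ✓ ADDVC  r2←0x42
2: · MOVEQ
3: ✓ CMP  NZCV=1010
4: ✓ MOVVC  r4←0x55
5: · MOVPL

EXEC = [1,4]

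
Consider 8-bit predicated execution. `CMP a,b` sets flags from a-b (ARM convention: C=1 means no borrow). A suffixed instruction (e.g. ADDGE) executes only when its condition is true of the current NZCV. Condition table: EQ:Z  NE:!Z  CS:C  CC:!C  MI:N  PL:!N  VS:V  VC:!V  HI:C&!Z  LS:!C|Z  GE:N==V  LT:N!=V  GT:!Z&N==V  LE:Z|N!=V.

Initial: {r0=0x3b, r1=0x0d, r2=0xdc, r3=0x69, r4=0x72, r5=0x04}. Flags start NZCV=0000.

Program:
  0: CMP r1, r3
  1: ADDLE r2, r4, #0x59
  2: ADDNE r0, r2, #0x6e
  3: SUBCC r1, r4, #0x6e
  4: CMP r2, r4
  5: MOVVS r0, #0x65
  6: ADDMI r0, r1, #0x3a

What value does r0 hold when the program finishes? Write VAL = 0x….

0: ✓ CMP  NZCV=1000
1: ✓ ADDLE  r2←0xcb
2: ✓ ADDNE  r0←0x39
3: ✓ SUBCC  r1←0x04
4: ✓ CMP  NZCV=0011
5: ✓ MOVVS  r0←0x65
6: · ADDMI

VAL = 0x65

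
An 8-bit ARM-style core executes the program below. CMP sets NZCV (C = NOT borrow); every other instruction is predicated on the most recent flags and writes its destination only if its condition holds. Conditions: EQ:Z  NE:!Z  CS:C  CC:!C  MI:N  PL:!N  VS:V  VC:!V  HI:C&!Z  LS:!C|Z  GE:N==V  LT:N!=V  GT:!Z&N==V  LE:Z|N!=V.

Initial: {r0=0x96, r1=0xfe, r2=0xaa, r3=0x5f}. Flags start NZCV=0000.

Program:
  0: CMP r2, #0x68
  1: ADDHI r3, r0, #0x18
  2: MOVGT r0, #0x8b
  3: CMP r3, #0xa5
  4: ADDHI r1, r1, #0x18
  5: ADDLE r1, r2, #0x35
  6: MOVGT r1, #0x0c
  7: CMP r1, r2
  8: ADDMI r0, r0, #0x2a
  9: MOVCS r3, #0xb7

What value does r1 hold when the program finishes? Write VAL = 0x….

VAL = 0x0c

0: ✓ CMP  NZCV=0011
1: ✓ ADDHI  r3←0xae
2: · MOVGT
3: ✓ CMP  NZCV=0010
4: ✓ ADDHI  r1←0x16
5: · ADDLE
6: ✓ MOVGT  r1←0x0c
7: ✓ CMP  NZCV=0000
8: · ADDMI
9: · MOVCS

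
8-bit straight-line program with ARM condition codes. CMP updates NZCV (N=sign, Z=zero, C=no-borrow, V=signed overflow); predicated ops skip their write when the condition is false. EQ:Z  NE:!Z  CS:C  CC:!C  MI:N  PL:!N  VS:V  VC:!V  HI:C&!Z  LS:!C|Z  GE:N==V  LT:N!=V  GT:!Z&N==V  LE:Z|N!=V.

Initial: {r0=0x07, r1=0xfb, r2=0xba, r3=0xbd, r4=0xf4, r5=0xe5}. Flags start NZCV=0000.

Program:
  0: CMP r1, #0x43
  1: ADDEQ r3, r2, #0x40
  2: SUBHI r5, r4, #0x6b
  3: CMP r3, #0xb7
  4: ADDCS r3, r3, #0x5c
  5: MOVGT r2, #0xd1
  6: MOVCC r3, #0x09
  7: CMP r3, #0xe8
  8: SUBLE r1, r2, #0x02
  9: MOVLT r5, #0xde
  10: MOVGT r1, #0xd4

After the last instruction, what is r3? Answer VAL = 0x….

VAL = 0x19

0: ✓ CMP  NZCV=1010
1: · ADDEQ
2: ✓ SUBHI  r5←0x89
3: ✓ CMP  NZCV=0010
4: ✓ ADDCS  r3←0x19
5: ✓ MOVGT  r2←0xd1
6: · MOVCC
7: ✓ CMP  NZCV=0000
8: · SUBLE
9: · MOVLT
10: ✓ MOVGT  r1←0xd4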